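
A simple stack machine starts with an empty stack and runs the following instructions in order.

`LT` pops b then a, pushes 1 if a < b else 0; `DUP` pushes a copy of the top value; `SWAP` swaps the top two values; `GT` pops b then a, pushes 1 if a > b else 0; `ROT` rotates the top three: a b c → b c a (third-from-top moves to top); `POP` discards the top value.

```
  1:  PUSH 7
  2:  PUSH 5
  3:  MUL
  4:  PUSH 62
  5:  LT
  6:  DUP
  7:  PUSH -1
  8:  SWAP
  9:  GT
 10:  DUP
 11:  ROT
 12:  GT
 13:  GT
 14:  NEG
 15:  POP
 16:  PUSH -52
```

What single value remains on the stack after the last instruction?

-52

PUSH 7   -> [7]
PUSH 5   -> [7, 5]
MUL      -> [35]
PUSH 62  -> [35, 62]
LT       -> [1]
DUP      -> [1, 1]
PUSH -1  -> [1, 1, -1]
SWAP     -> [1, -1, 1]
GT       -> [1, 0]
DUP      -> [1, 0, 0]
ROT      -> [0, 0, 1]
GT       -> [0, 0]
GT       -> [0]
NEG      -> [0]
POP      -> []
PUSH -52 -> [-52]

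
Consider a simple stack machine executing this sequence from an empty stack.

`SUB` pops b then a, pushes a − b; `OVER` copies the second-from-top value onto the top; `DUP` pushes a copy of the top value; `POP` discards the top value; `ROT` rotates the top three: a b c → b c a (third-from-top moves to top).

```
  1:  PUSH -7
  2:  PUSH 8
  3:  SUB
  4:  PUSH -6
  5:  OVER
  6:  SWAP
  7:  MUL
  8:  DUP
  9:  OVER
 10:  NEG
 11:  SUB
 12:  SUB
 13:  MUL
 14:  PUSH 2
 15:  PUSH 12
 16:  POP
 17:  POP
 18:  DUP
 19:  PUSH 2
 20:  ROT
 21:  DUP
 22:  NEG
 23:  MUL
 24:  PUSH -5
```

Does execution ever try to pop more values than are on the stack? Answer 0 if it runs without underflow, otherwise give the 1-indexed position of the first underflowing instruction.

0

PUSH -7  -7
PUSH 8   -7 8
SUB      -15
PUSH -6  -15 -6
OVER     -15 -6 -15
SWAP     -15 -15 -6
MUL      -15 90
DUP      -15 90 90
OVER     -15 90 90 90
NEG      -15 90 90 -90
SUB      -15 90 180
SUB      -15 -90
MUL      1350
PUSH 2   1350 2
PUSH 12  1350 2 12
POP      1350 2
POP      1350
DUP      1350 1350
PUSH 2   1350 1350 2
ROT      1350 2 1350
DUP      1350 2 1350 1350
NEG      1350 2 1350 -1350
MUL      1350 2 -1822500
PUSH -5  1350 2 -1822500 -5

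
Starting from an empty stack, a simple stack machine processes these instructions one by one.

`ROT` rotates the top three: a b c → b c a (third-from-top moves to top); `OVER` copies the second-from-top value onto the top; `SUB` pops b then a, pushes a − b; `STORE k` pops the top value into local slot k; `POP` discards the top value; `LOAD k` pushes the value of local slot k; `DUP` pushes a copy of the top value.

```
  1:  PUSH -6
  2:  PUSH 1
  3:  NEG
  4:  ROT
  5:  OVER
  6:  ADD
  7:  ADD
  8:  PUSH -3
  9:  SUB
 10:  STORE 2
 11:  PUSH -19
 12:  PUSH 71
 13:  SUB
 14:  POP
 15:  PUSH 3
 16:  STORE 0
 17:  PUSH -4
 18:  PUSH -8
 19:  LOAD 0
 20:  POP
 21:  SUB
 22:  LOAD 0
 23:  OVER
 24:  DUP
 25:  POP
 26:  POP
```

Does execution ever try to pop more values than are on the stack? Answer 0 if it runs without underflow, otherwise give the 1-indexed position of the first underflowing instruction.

4

PUSH -6 -> [-6]
PUSH 1  -> [-6, 1]
NEG     -> [-6, -1]
ROT  — needs 3 operands, stack has 2 → underflow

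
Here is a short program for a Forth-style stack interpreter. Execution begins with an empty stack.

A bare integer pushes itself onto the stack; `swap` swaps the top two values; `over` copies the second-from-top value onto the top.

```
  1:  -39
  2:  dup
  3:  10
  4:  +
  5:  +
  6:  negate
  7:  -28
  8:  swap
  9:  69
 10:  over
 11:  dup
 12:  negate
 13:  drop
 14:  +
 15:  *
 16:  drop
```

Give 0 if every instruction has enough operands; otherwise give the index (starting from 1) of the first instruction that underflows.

-39    -> -39
dup    -> -39 -39
10     -> -39 -39 10
+      -> -39 -29
+      -> -68
negate -> 68
-28    -> 68 -28
swap   -> -28 68
69     -> -28 68 69
over   -> -28 68 69 68
dup    -> -28 68 69 68 68
negate -> -28 68 69 68 -68
drop   -> -28 68 69 68
+      -> -28 68 137
*      -> -28 9316
drop   -> -28

0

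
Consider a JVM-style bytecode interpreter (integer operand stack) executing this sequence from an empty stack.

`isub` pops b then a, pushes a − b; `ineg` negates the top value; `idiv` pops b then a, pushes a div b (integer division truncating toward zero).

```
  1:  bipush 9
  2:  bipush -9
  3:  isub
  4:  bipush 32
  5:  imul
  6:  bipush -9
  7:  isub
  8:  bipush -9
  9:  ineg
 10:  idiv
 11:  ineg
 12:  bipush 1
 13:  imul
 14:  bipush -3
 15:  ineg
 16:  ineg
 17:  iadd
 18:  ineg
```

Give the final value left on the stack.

68

bipush 9  : 9
bipush -9 : 9 -9
isub      : 18
bipush 32 : 18 32
imul      : 576
bipush -9 : 576 -9
isub      : 585
bipush -9 : 585 -9
ineg      : 585 9
idiv      : 65
ineg      : -65
bipush 1  : -65 1
imul      : -65
bipush -3 : -65 -3
ineg      : -65 3
ineg      : -65 -3
iadd      : -68
ineg      : 68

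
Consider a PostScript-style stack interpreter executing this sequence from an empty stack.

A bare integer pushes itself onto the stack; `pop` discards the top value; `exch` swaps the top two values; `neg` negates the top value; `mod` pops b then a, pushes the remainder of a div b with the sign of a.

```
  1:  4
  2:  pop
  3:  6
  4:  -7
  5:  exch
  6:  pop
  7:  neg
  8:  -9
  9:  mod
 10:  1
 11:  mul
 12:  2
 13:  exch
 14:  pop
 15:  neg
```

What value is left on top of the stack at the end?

-2

4    -> 4
pop  -> (empty)
6    -> 6
-7   -> 6 -7
exch -> -7 6
pop  -> -7
neg  -> 7
-9   -> 7 -9
mod  -> 7
1    -> 7 1
mul  -> 7
2    -> 7 2
exch -> 2 7
pop  -> 2
neg  -> -2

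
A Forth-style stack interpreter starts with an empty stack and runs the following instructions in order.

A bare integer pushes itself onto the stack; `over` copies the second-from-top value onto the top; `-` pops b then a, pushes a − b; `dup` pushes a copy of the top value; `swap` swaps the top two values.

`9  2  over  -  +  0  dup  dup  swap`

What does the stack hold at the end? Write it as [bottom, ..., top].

[2, 0, 0, 0]

9    : 9
2    : 9 2
over : 9 2 9
-    : 9 -7
+    : 2
0    : 2 0
dup  : 2 0 0
dup  : 2 0 0 0
swap : 2 0 0 0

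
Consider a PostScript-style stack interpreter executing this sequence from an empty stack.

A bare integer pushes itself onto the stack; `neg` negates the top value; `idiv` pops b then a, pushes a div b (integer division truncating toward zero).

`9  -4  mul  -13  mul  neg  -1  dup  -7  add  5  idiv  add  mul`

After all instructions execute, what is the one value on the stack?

9    → 9
-4   → 9 -4
mul  → -36
-13  → -36 -13
mul  → 468
neg  → -468
-1   → -468 -1
dup  → -468 -1 -1
-7   → -468 -1 -1 -7
add  → -468 -1 -8
5    → -468 -1 -8 5
idiv → -468 -1 -1
add  → -468 -2
mul  → 936

936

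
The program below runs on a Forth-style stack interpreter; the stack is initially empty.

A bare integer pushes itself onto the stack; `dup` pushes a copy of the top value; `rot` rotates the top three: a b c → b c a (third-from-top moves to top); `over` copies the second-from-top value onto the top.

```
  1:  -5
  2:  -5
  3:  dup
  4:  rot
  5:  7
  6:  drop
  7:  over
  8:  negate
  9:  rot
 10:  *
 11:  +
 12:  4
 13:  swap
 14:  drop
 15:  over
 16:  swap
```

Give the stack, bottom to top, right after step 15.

[-5, 4, -5]

-5     -> [-5]
-5     -> [-5, -5]
dup    -> [-5, -5, -5]
rot    -> [-5, -5, -5]
7      -> [-5, -5, -5, 7]
drop   -> [-5, -5, -5]
over   -> [-5, -5, -5, -5]
negate -> [-5, -5, -5, 5]
rot    -> [-5, -5, 5, -5]
*      -> [-5, -5, -25]
+      -> [-5, -30]
4      -> [-5, -30, 4]
swap   -> [-5, 4, -30]
drop   -> [-5, 4]
over   -> [-5, 4, -5]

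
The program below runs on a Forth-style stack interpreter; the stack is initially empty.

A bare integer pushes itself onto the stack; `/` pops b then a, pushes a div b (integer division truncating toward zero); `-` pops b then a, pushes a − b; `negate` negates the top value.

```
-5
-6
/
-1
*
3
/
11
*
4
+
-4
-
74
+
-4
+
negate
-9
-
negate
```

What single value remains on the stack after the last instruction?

69

-5     → -5
-6     → -5 -6
/      → 0
-1     → 0 -1
*      → 0
3      → 0 3
/      → 0
11     → 0 11
*      → 0
4      → 0 4
+      → 4
-4     → 4 -4
-      → 8
74     → 8 74
+      → 82
-4     → 82 -4
+      → 78
negate → -78
-9     → -78 -9
-      → -69
negate → 69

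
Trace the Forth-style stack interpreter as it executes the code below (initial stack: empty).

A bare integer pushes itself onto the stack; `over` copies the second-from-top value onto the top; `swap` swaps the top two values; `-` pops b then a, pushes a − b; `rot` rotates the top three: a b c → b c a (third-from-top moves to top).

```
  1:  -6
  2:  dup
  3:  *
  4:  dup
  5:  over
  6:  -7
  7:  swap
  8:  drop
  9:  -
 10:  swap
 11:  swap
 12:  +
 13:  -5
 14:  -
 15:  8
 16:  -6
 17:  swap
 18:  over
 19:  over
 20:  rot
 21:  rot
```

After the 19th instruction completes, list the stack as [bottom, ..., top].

-6    [-6]
dup   [-6, -6]
*     [36]
dup   [36, 36]
over  [36, 36, 36]
-7    [36, 36, 36, -7]
swap  [36, 36, -7, 36]
drop  [36, 36, -7]
-     [36, 43]
swap  [43, 36]
swap  [36, 43]
+     [79]
-5    [79, -5]
-     [84]
8     [84, 8]
-6    [84, 8, -6]
swap  [84, -6, 8]
over  [84, -6, 8, -6]
over  [84, -6, 8, -6, 8]

[84, -6, 8, -6, 8]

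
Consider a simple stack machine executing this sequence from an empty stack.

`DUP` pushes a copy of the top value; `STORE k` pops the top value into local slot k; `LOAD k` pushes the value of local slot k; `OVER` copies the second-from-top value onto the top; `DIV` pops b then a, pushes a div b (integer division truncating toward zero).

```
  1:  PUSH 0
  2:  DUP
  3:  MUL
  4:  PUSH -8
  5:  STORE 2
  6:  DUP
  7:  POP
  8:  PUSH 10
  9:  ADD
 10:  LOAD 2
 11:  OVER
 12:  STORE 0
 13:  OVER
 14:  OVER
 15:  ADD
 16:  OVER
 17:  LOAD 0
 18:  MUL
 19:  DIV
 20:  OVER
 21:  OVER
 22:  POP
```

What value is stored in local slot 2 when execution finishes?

-8

PUSH 0  -> [0]
DUP     -> [0, 0]
MUL     -> [0]
PUSH -8 -> [0, -8]
STORE 2 -> [0]
DUP     -> [0, 0]
POP     -> [0]
PUSH 10 -> [0, 10]
ADD     -> [10]
LOAD 2  -> [10, -8]
OVER    -> [10, -8, 10]
STORE 0 -> [10, -8]
OVER    -> [10, -8, 10]
OVER    -> [10, -8, 10, -8]
ADD     -> [10, -8, 2]
OVER    -> [10, -8, 2, -8]
LOAD 0  -> [10, -8, 2, -8, 10]
MUL     -> [10, -8, 2, -80]
DIV     -> [10, -8, 0]
OVER    -> [10, -8, 0, -8]
OVER    -> [10, -8, 0, -8, 0]
POP     -> [10, -8, 0, -8]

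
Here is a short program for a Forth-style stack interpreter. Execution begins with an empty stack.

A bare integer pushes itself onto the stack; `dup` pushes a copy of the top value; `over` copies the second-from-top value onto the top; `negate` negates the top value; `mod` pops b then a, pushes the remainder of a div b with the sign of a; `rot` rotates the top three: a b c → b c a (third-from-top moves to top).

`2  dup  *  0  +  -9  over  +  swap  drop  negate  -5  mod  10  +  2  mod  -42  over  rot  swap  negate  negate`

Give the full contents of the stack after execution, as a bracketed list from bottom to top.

[-42, 0, 0]

2      -> 2
dup    -> 2 2
*      -> 4
0      -> 4 0
+      -> 4
-9     -> 4 -9
over   -> 4 -9 4
+      -> 4 -5
swap   -> -5 4
drop   -> -5
negate -> 5
-5     -> 5 -5
mod    -> 0
10     -> 0 10
+      -> 10
2      -> 10 2
mod    -> 0
-42    -> 0 -42
over   -> 0 -42 0
rot    -> -42 0 0
swap   -> -42 0 0
negate -> -42 0 0
negate -> -42 0 0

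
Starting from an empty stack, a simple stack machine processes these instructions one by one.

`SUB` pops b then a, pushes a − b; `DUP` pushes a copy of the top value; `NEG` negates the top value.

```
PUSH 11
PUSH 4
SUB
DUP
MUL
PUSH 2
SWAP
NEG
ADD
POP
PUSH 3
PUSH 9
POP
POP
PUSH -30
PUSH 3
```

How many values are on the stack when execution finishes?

2

PUSH 11  : [11]
PUSH 4   : [11, 4]
SUB      : [7]
DUP      : [7, 7]
MUL      : [49]
PUSH 2   : [49, 2]
SWAP     : [2, 49]
NEG      : [2, -49]
ADD      : [-47]
POP      : []
PUSH 3   : [3]
PUSH 9   : [3, 9]
POP      : [3]
POP      : []
PUSH -30 : [-30]
PUSH 3   : [-30, 3]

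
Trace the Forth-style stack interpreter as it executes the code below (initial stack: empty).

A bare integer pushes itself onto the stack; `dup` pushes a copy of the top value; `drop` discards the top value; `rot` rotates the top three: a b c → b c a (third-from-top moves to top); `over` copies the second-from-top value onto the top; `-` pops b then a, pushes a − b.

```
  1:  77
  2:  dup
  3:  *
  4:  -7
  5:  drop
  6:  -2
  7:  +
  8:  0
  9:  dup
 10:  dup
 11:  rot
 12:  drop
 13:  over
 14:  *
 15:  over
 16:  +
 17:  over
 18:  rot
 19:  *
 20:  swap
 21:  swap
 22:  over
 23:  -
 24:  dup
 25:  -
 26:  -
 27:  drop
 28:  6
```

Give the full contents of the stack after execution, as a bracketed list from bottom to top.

[5927, 6]

77    77
dup   77 77
*     5929
-7    5929 -7
drop  5929
-2    5929 -2
+     5927
0     5927 0
dup   5927 0 0
dup   5927 0 0 0
rot   5927 0 0 0
drop  5927 0 0
over  5927 0 0 0
*     5927 0 0
over  5927 0 0 0
+     5927 0 0
over  5927 0 0 0
rot   5927 0 0 0
*     5927 0 0
swap  5927 0 0
swap  5927 0 0
over  5927 0 0 0
-     5927 0 0
dup   5927 0 0 0
-     5927 0 0
-     5927 0
drop  5927
6     5927 6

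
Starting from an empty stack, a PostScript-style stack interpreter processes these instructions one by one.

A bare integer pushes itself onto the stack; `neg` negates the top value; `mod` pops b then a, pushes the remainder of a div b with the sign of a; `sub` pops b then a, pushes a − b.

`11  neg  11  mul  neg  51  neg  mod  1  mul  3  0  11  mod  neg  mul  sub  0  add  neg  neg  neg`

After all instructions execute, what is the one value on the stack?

-19

11   11
neg  -11
11   -11 11
mul  -121
neg  121
51   121 51
neg  121 -51
mod  19
1    19 1
mul  19
3    19 3
0    19 3 0
11   19 3 0 11
mod  19 3 0
neg  19 3 0
mul  19 0
sub  19
0    19 0
add  19
neg  -19
neg  19
neg  -19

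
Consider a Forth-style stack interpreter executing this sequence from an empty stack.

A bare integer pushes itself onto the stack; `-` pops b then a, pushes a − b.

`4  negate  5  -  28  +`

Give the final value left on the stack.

4      -> [4]
negate -> [-4]
5      -> [-4, 5]
-      -> [-9]
28     -> [-9, 28]
+      -> [19]

19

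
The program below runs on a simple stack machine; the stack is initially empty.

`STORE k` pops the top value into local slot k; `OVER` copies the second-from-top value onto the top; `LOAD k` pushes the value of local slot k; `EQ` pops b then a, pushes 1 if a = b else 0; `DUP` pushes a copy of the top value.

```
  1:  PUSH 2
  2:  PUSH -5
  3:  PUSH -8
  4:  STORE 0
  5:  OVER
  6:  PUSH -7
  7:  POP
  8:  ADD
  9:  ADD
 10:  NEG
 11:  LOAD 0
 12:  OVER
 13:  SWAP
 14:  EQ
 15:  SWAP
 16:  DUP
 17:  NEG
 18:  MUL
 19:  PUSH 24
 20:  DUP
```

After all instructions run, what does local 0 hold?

-8

PUSH 2   [2]
PUSH -5  [2, -5]
PUSH -8  [2, -5, -8]
STORE 0  [2, -5]
OVER     [2, -5, 2]
PUSH -7  [2, -5, 2, -7]
POP      [2, -5, 2]
ADD      [2, -3]
ADD      [-1]
NEG      [1]
LOAD 0   [1, -8]
OVER     [1, -8, 1]
SWAP     [1, 1, -8]
EQ       [1, 0]
SWAP     [0, 1]
DUP      [0, 1, 1]
NEG      [0, 1, -1]
MUL      [0, -1]
PUSH 24  [0, -1, 24]
DUP      [0, -1, 24, 24]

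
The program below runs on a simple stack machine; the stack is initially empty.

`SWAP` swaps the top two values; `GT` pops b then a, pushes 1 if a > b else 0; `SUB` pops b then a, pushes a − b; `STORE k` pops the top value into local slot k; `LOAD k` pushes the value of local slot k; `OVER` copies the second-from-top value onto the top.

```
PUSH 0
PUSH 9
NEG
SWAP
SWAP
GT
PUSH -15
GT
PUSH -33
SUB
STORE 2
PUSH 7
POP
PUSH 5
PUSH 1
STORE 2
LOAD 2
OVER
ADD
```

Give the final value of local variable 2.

1

PUSH 0   → 0
PUSH 9   → 0 9
NEG      → 0 -9
SWAP     → -9 0
SWAP     → 0 -9
GT       → 1
PUSH -15 → 1 -15
GT       → 1
PUSH -33 → 1 -33
SUB      → 34
STORE 2  → (empty)
PUSH 7   → 7
POP      → (empty)
PUSH 5   → 5
PUSH 1   → 5 1
STORE 2  → 5
LOAD 2   → 5 1
OVER     → 5 1 5
ADD      → 5 6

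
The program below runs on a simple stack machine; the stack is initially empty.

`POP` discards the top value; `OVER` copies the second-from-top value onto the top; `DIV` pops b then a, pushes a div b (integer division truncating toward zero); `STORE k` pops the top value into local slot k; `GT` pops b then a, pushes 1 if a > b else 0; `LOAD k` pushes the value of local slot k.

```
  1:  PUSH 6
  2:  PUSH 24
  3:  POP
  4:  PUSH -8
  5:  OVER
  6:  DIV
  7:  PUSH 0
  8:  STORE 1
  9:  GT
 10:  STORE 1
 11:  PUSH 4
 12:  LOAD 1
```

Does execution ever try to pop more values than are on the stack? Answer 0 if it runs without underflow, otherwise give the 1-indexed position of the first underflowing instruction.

PUSH 6  -> [6]
PUSH 24 -> [6, 24]
POP     -> [6]
PUSH -8 -> [6, -8]
OVER    -> [6, -8, 6]
DIV     -> [6, -1]
PUSH 0  -> [6, -1, 0]
STORE 1 -> [6, -1]
GT      -> [1]
STORE 1 -> []
PUSH 4  -> [4]
LOAD 1  -> [4, 1]

0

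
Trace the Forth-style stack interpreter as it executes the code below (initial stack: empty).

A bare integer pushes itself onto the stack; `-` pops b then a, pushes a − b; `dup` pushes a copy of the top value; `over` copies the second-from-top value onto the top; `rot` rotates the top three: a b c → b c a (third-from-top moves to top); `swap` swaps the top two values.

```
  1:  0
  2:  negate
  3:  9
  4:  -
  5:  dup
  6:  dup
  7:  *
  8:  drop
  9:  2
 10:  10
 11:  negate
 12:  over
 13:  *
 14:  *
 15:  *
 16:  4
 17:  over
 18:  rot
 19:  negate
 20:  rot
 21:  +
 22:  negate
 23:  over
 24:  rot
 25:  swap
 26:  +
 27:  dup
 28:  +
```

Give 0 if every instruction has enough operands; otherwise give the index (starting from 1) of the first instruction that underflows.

0

0      -> 0
negate -> 0
9      -> 0 9
-      -> -9
dup    -> -9 -9
dup    -> -9 -9 -9
*      -> -9 81
drop   -> -9
2      -> -9 2
10     -> -9 2 10
negate -> -9 2 -10
over   -> -9 2 -10 2
*      -> -9 2 -20
*      -> -9 -40
*      -> 360
4      -> 360 4
over   -> 360 4 360
rot    -> 4 360 360
negate -> 4 360 -360
rot    -> 360 -360 4
+      -> 360 -356
negate -> 360 356
over   -> 360 356 360
rot    -> 356 360 360
swap   -> 356 360 360
+      -> 356 720
dup    -> 356 720 720
+      -> 356 1440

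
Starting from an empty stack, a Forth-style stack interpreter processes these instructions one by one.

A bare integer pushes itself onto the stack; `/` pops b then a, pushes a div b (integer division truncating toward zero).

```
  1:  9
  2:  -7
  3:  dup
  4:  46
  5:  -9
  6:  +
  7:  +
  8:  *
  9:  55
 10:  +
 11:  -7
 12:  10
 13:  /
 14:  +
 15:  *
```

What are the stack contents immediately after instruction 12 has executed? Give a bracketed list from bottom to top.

9   -> [9]
-7  -> [9, -7]
dup -> [9, -7, -7]
46  -> [9, -7, -7, 46]
-9  -> [9, -7, -7, 46, -9]
+   -> [9, -7, -7, 37]
+   -> [9, -7, 30]
*   -> [9, -210]
55  -> [9, -210, 55]
+   -> [9, -155]
-7  -> [9, -155, -7]
10  -> [9, -155, -7, 10]

[9, -155, -7, 10]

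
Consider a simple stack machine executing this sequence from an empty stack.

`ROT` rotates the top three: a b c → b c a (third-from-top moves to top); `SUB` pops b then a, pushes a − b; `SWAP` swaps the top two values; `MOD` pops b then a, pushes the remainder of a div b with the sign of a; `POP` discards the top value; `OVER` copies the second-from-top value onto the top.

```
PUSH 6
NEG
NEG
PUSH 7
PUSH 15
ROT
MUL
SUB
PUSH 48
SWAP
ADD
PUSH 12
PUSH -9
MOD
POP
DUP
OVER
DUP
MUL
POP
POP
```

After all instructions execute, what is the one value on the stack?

PUSH 6  : [6]
NEG     : [-6]
NEG     : [6]
PUSH 7  : [6, 7]
PUSH 15 : [6, 7, 15]
ROT     : [7, 15, 6]
MUL     : [7, 90]
SUB     : [-83]
PUSH 48 : [-83, 48]
SWAP    : [48, -83]
ADD     : [-35]
PUSH 12 : [-35, 12]
PUSH -9 : [-35, 12, -9]
MOD     : [-35, 3]
POP     : [-35]
DUP     : [-35, -35]
OVER    : [-35, -35, -35]
DUP     : [-35, -35, -35, -35]
MUL     : [-35, -35, 1225]
POP     : [-35, -35]
POP     : [-35]

-35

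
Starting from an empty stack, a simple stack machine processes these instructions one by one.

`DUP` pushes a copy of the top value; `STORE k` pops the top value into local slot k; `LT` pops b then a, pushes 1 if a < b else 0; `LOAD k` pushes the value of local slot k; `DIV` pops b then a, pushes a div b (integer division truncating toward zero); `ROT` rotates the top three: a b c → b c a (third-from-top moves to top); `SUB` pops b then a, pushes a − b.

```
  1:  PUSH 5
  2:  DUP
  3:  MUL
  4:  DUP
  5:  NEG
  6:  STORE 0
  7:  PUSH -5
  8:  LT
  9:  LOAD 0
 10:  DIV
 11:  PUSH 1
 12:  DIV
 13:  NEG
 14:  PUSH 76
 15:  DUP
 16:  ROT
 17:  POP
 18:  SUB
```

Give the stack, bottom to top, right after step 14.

PUSH 5  : [5]
DUP     : [5, 5]
MUL     : [25]
DUP     : [25, 25]
NEG     : [25, -25]
STORE 0 : [25]
PUSH -5 : [25, -5]
LT      : [0]
LOAD 0  : [0, -25]
DIV     : [0]
PUSH 1  : [0, 1]
DIV     : [0]
NEG     : [0]
PUSH 76 : [0, 76]

[0, 76]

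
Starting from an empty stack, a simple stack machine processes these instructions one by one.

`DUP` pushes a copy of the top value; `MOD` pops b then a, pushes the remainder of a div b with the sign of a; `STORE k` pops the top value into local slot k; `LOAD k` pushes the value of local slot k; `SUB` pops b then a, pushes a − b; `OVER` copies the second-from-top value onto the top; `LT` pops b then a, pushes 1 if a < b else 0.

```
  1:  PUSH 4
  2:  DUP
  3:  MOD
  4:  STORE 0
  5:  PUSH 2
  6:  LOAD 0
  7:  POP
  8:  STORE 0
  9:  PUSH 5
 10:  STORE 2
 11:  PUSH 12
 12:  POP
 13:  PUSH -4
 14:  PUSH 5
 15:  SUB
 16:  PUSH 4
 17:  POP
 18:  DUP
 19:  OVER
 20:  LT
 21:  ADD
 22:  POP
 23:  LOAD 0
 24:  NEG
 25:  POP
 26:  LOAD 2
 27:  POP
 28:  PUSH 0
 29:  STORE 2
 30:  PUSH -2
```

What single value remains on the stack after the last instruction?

-2

PUSH 4  : 4
DUP     : 4 4
MOD     : 0
STORE 0 : (empty)
PUSH 2  : 2
LOAD 0  : 2 0
POP     : 2
STORE 0 : (empty)
PUSH 5  : 5
STORE 2 : (empty)
PUSH 12 : 12
POP     : (empty)
PUSH -4 : -4
PUSH 5  : -4 5
SUB     : -9
PUSH 4  : -9 4
POP     : -9
DUP     : -9 -9
OVER    : -9 -9 -9
LT      : -9 0
ADD     : -9
POP     : (empty)
LOAD 0  : 2
NEG     : -2
POP     : (empty)
LOAD 2  : 5
POP     : (empty)
PUSH 0  : 0
STORE 2 : (empty)
PUSH -2 : -2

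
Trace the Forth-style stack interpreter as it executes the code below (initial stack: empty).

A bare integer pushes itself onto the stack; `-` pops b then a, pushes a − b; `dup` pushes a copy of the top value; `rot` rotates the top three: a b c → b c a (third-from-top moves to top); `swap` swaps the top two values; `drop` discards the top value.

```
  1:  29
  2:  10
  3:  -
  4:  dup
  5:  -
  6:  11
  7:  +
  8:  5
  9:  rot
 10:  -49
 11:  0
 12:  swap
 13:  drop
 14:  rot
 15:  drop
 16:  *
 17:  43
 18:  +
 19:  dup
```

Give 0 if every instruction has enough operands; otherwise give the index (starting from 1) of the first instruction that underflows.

29  → 29
10  → 29 10
-   → 19
dup → 19 19
-   → 0
11  → 0 11
+   → 11
5   → 11 5
rot  — needs 3 operands, stack has 2 → underflow

9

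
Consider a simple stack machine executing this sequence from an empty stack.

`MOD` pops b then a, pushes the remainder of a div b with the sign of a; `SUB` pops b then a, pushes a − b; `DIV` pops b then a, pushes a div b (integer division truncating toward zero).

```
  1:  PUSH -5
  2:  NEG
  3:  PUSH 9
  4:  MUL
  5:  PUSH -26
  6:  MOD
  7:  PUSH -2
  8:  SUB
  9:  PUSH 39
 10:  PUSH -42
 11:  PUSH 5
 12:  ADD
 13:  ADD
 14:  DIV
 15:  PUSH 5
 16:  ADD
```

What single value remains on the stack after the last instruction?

PUSH -5  -> [-5]
NEG      -> [5]
PUSH 9   -> [5, 9]
MUL      -> [45]
PUSH -26 -> [45, -26]
MOD      -> [19]
PUSH -2  -> [19, -2]
SUB      -> [21]
PUSH 39  -> [21, 39]
PUSH -42 -> [21, 39, -42]
PUSH 5   -> [21, 39, -42, 5]
ADD      -> [21, 39, -37]
ADD      -> [21, 2]
DIV      -> [10]
PUSH 5   -> [10, 5]
ADD      -> [15]

15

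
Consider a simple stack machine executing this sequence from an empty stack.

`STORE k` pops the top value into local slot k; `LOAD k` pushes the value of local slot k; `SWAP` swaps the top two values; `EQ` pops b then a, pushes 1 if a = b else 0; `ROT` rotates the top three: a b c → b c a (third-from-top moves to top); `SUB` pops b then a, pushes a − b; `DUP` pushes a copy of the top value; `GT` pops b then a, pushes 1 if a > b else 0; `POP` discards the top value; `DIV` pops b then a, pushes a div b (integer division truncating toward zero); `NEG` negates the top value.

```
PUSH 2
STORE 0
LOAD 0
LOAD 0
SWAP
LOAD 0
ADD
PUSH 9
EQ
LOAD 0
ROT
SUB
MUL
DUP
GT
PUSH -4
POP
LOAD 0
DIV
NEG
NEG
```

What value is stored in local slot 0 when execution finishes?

2

PUSH 2  : 2
STORE 0 : (empty)
LOAD 0  : 2
LOAD 0  : 2 2
SWAP    : 2 2
LOAD 0  : 2 2 2
ADD     : 2 4
PUSH 9  : 2 4 9
EQ      : 2 0
LOAD 0  : 2 0 2
ROT     : 0 2 2
SUB     : 0 0
MUL     : 0
DUP     : 0 0
GT      : 0
PUSH -4 : 0 -4
POP     : 0
LOAD 0  : 0 2
DIV     : 0
NEG     : 0
NEG     : 0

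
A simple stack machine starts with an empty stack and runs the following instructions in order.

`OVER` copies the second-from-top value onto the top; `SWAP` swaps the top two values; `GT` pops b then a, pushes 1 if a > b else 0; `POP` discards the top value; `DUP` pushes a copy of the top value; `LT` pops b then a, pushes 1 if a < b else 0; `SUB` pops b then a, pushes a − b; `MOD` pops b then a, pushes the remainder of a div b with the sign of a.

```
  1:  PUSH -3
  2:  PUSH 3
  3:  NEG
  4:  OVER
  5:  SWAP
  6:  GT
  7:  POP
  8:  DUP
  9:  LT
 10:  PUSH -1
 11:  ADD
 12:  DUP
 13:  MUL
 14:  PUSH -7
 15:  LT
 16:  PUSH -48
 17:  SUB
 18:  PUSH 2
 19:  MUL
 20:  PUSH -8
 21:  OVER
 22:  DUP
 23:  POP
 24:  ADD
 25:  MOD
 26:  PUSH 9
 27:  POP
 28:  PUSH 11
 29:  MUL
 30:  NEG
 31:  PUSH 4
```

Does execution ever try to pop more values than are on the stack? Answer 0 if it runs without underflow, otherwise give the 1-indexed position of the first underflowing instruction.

PUSH -3  → -3
PUSH 3   → -3 3
NEG      → -3 -3
OVER     → -3 -3 -3
SWAP     → -3 -3 -3
GT       → -3 0
POP      → -3
DUP      → -3 -3
LT       → 0
PUSH -1  → 0 -1
ADD      → -1
DUP      → -1 -1
MUL      → 1
PUSH -7  → 1 -7
LT       → 0
PUSH -48 → 0 -48
SUB      → 48
PUSH 2   → 48 2
MUL      → 96
PUSH -8  → 96 -8
OVER     → 96 -8 96
DUP      → 96 -8 96 96
POP      → 96 -8 96
ADD      → 96 88
MOD      → 8
PUSH 9   → 8 9
POP      → 8
PUSH 11  → 8 11
MUL      → 88
NEG      → -88
PUSH 4   → -88 4

0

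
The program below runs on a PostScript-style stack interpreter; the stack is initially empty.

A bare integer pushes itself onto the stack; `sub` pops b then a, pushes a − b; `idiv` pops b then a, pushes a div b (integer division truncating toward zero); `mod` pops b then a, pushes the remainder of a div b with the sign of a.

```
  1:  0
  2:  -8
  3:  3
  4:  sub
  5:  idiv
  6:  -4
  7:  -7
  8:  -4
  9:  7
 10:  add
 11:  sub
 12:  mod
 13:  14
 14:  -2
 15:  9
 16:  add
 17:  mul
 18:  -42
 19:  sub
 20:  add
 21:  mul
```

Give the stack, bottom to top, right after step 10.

[0, -4, -7, 3]

0    → [0]
-8   → [0, -8]
3    → [0, -8, 3]
sub  → [0, -11]
idiv → [0]
-4   → [0, -4]
-7   → [0, -4, -7]
-4   → [0, -4, -7, -4]
7    → [0, -4, -7, -4, 7]
add  → [0, -4, -7, 3]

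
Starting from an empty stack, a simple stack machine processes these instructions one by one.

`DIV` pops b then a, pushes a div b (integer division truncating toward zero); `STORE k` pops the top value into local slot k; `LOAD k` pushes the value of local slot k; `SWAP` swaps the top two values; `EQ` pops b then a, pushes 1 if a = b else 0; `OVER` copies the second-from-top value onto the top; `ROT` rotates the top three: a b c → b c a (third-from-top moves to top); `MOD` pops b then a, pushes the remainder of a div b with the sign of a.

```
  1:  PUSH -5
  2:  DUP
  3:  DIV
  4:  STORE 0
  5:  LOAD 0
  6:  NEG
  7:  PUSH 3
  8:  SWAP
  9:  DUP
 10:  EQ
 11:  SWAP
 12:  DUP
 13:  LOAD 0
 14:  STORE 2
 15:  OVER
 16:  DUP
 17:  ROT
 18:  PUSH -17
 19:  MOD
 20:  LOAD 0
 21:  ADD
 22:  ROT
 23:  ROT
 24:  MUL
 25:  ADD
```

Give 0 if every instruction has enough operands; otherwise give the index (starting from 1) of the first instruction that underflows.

PUSH -5   -5
DUP       -5 -5
DIV       1
STORE 0   (empty)
LOAD 0    1
NEG       -1
PUSH 3    -1 3
SWAP      3 -1
DUP       3 -1 -1
EQ        3 1
SWAP      1 3
DUP       1 3 3
LOAD 0    1 3 3 1
STORE 2   1 3 3
OVER      1 3 3 3
DUP       1 3 3 3 3
ROT       1 3 3 3 3
PUSH -17  1 3 3 3 3 -17
MOD       1 3 3 3 3
LOAD 0    1 3 3 3 3 1
ADD       1 3 3 3 4
ROT       1 3 3 4 3
ROT       1 3 4 3 3
MUL       1 3 4 9
ADD       1 3 13

0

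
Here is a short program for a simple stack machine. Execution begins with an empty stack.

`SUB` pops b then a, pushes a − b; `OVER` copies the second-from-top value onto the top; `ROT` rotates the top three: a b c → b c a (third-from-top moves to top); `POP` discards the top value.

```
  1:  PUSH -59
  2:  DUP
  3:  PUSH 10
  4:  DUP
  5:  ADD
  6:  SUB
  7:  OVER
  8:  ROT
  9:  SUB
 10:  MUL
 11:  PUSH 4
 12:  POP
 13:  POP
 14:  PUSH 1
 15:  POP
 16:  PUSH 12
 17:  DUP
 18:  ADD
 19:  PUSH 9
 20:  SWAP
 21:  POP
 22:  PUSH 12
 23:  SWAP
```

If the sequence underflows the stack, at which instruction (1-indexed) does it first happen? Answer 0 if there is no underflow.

0

PUSH -59 -> [-59]
DUP      -> [-59, -59]
PUSH 10  -> [-59, -59, 10]
DUP      -> [-59, -59, 10, 10]
ADD      -> [-59, -59, 20]
SUB      -> [-59, -79]
OVER     -> [-59, -79, -59]
ROT      -> [-79, -59, -59]
SUB      -> [-79, 0]
MUL      -> [0]
PUSH 4   -> [0, 4]
POP      -> [0]
POP      -> []
PUSH 1   -> [1]
POP      -> []
PUSH 12  -> [12]
DUP      -> [12, 12]
ADD      -> [24]
PUSH 9   -> [24, 9]
SWAP     -> [9, 24]
POP      -> [9]
PUSH 12  -> [9, 12]
SWAP     -> [12, 9]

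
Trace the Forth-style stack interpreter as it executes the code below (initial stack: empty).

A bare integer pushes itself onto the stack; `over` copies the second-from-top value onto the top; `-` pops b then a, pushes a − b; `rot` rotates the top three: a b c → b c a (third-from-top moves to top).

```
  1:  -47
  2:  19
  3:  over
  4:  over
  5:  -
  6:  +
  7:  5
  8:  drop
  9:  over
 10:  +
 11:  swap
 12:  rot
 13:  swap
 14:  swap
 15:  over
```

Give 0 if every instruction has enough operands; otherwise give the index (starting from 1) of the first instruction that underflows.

-47  : [-47]
19   : [-47, 19]
over : [-47, 19, -47]
over : [-47, 19, -47, 19]
-    : [-47, 19, -66]
+    : [-47, -47]
5    : [-47, -47, 5]
drop : [-47, -47]
over : [-47, -47, -47]
+    : [-47, -94]
swap : [-94, -47]
rot  — needs 3 operands, stack has 2 → underflow

12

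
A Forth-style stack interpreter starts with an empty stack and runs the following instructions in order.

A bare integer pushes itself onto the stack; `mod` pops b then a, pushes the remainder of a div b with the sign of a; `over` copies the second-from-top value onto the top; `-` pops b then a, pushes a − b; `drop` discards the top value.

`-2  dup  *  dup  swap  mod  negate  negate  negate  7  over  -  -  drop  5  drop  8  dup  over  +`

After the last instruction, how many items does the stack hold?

2

-2      -2
dup     -2 -2
*       4
dup     4 4
swap    4 4
mod     0
negate  0
negate  0
negate  0
7       0 7
over    0 7 0
-       0 7
-       -7
drop    (empty)
5       5
drop    (empty)
8       8
dup     8 8
over    8 8 8
+       8 16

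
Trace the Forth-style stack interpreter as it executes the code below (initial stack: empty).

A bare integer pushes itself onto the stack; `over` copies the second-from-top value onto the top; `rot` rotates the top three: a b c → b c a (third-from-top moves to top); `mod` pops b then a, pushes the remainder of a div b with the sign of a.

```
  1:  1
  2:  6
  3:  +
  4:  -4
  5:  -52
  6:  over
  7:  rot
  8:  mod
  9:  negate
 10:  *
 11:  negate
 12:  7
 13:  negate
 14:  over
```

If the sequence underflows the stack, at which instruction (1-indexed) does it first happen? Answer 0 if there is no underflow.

1      -> 1
6      -> 1 6
+      -> 7
-4     -> 7 -4
-52    -> 7 -4 -52
over   -> 7 -4 -52 -4
rot    -> 7 -52 -4 -4
mod    -> 7 -52 0
negate -> 7 -52 0
*      -> 7 0
negate -> 7 0
7      -> 7 0 7
negate -> 7 0 -7
over   -> 7 0 -7 0

0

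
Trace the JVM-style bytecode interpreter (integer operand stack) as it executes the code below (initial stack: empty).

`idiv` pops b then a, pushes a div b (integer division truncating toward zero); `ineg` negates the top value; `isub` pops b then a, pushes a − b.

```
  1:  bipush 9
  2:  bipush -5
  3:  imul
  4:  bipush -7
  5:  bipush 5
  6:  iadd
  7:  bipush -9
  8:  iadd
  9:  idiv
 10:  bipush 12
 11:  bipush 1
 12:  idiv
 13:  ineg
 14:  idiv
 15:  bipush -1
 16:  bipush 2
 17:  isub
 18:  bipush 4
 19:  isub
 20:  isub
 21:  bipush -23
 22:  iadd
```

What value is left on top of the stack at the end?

bipush 9    9
bipush -5   9 -5
imul        -45
bipush -7   -45 -7
bipush 5    -45 -7 5
iadd        -45 -2
bipush -9   -45 -2 -9
iadd        -45 -11
idiv        4
bipush 12   4 12
bipush 1    4 12 1
idiv        4 12
ineg        4 -12
idiv        0
bipush -1   0 -1
bipush 2    0 -1 2
isub        0 -3
bipush 4    0 -3 4
isub        0 -7
isub        7
bipush -23  7 -23
iadd        -16

-16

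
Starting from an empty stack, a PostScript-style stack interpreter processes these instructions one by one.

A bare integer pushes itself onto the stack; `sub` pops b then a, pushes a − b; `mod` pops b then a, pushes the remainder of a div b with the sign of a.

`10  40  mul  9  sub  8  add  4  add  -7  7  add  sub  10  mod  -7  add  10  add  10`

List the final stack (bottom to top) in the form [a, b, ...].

[6, 10]

10  -> 10
40  -> 10 40
mul -> 400
9   -> 400 9
sub -> 391
8   -> 391 8
add -> 399
4   -> 399 4
add -> 403
-7  -> 403 -7
7   -> 403 -7 7
add -> 403 0
sub -> 403
10  -> 403 10
mod -> 3
-7  -> 3 -7
add -> -4
10  -> -4 10
add -> 6
10  -> 6 10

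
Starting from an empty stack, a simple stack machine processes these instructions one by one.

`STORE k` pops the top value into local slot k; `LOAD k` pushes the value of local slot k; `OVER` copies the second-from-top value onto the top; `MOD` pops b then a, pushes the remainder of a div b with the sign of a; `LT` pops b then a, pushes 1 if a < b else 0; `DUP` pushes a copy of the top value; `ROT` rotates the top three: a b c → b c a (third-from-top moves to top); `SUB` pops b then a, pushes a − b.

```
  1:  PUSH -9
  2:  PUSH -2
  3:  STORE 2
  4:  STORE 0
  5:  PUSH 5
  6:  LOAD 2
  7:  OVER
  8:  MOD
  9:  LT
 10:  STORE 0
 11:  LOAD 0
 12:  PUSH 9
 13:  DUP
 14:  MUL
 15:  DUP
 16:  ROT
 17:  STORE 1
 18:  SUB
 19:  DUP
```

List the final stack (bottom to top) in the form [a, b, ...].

PUSH -9 : -9
PUSH -2 : -9 -2
STORE 2 : -9
STORE 0 : (empty)
PUSH 5  : 5
LOAD 2  : 5 -2
OVER    : 5 -2 5
MOD     : 5 -2
LT      : 0
STORE 0 : (empty)
LOAD 0  : 0
PUSH 9  : 0 9
DUP     : 0 9 9
MUL     : 0 81
DUP     : 0 81 81
ROT     : 81 81 0
STORE 1 : 81 81
SUB     : 0
DUP     : 0 0

[0, 0]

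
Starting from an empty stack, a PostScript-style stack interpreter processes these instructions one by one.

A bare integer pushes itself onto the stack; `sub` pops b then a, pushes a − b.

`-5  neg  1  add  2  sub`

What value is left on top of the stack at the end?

4

-5  : -5
neg : 5
1   : 5 1
add : 6
2   : 6 2
sub : 4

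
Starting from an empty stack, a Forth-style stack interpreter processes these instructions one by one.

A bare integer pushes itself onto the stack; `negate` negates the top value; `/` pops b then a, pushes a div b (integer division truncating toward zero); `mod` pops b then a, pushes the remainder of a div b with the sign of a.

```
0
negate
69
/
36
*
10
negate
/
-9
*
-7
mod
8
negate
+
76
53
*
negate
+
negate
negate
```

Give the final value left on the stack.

0      : 0
negate : 0
69     : 0 69
/      : 0
36     : 0 36
*      : 0
10     : 0 10
negate : 0 -10
/      : 0
-9     : 0 -9
*      : 0
-7     : 0 -7
mod    : 0
8      : 0 8
negate : 0 -8
+      : -8
76     : -8 76
53     : -8 76 53
*      : -8 4028
negate : -8 -4028
+      : -4036
negate : 4036
negate : -4036

-4036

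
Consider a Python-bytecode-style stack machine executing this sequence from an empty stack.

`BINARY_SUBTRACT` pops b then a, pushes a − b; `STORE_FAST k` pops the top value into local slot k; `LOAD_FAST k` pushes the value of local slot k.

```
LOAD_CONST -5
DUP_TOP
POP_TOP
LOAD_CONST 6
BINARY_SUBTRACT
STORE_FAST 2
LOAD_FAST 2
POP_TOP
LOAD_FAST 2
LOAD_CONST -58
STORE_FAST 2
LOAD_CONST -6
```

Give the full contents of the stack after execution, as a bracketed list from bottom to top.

[-11, -6]

LOAD_CONST -5   : [-5]
DUP_TOP         : [-5, -5]
POP_TOP         : [-5]
LOAD_CONST 6    : [-5, 6]
BINARY_SUBTRACT : [-11]
STORE_FAST 2    : []
LOAD_FAST 2     : [-11]
POP_TOP         : []
LOAD_FAST 2     : [-11]
LOAD_CONST -58  : [-11, -58]
STORE_FAST 2    : [-11]
LOAD_CONST -6   : [-11, -6]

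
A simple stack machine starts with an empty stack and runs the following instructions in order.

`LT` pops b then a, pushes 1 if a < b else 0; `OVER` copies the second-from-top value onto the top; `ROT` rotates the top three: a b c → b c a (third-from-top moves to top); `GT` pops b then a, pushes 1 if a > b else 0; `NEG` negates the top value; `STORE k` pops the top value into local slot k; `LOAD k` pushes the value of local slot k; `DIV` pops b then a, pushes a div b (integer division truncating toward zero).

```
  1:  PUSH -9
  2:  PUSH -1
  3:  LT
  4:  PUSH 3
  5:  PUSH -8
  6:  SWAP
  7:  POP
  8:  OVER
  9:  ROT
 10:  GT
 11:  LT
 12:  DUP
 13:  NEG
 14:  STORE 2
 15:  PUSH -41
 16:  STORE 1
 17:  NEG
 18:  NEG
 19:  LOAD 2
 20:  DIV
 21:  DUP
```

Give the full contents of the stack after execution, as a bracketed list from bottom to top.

PUSH -9  -> [-9]
PUSH -1  -> [-9, -1]
LT       -> [1]
PUSH 3   -> [1, 3]
PUSH -8  -> [1, 3, -8]
SWAP     -> [1, -8, 3]
POP      -> [1, -8]
OVER     -> [1, -8, 1]
ROT      -> [-8, 1, 1]
GT       -> [-8, 0]
LT       -> [1]
DUP      -> [1, 1]
NEG      -> [1, -1]
STORE 2  -> [1]
PUSH -41 -> [1, -41]
STORE 1  -> [1]
NEG      -> [-1]
NEG      -> [1]
LOAD 2   -> [1, -1]
DIV      -> [-1]
DUP      -> [-1, -1]

[-1, -1]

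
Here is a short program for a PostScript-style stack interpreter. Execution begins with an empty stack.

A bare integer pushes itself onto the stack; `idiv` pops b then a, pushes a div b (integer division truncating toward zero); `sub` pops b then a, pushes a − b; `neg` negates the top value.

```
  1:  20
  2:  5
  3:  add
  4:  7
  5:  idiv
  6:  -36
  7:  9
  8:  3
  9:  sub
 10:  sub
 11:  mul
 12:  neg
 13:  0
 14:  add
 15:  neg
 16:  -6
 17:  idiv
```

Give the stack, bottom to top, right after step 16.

20    [20]
5     [20, 5]
add   [25]
7     [25, 7]
idiv  [3]
-36   [3, -36]
9     [3, -36, 9]
3     [3, -36, 9, 3]
sub   [3, -36, 6]
sub   [3, -42]
mul   [-126]
neg   [126]
0     [126, 0]
add   [126]
neg   [-126]
-6    [-126, -6]

[-126, -6]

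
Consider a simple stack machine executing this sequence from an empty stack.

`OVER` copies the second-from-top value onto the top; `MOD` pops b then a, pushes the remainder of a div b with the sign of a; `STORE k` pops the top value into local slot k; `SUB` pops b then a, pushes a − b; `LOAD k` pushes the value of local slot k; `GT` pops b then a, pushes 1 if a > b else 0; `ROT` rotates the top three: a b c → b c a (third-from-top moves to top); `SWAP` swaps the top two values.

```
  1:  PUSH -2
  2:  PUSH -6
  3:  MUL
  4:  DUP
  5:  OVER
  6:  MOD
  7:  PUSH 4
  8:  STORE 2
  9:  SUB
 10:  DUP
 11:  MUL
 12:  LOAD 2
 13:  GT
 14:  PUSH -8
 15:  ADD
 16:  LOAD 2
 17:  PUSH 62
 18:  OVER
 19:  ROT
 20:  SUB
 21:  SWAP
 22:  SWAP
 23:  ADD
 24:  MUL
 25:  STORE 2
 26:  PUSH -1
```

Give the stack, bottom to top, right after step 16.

[-7, 4]

PUSH -2 -> -2
PUSH -6 -> -2 -6
MUL     -> 12
DUP     -> 12 12
OVER    -> 12 12 12
MOD     -> 12 0
PUSH 4  -> 12 0 4
STORE 2 -> 12 0
SUB     -> 12
DUP     -> 12 12
MUL     -> 144
LOAD 2  -> 144 4
GT      -> 1
PUSH -8 -> 1 -8
ADD     -> -7
LOAD 2  -> -7 4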